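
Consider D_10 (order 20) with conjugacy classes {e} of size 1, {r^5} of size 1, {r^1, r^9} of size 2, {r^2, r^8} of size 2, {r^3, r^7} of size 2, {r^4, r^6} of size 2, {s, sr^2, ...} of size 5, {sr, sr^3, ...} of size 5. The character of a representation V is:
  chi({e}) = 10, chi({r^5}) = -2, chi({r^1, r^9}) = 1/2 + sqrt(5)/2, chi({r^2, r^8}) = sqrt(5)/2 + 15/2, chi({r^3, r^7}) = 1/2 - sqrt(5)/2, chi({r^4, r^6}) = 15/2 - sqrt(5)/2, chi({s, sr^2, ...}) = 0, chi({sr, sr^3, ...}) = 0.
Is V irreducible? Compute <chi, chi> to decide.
Not irreducible (reducible): <chi, chi> = 17 > 1.

Justification: <chi, chi> = (1/|G|) sum_C |C| * |chi(C)|^2 = (1/20)[1*|10|^2 + 1*|-2|^2 + 2*|1/2 + sqrt(5)/2|^2 + 2*|sqrt(5)/2 + 15/2|^2 + 2*|1/2 - sqrt(5)/2|^2 + 2*|15/2 - sqrt(5)/2|^2 + 5*|0|^2 + 5*|0|^2]
  = (1/20)[(100) + (4) + (sqrt(5) + 3) + (15*sqrt(5) + 115) + (3 - sqrt(5)) + (115 - 15*sqrt(5)) + (0) + (0)] = 340/20 = 17.
A character is irreducible iff <chi, chi> = 1, so this representation is reducible.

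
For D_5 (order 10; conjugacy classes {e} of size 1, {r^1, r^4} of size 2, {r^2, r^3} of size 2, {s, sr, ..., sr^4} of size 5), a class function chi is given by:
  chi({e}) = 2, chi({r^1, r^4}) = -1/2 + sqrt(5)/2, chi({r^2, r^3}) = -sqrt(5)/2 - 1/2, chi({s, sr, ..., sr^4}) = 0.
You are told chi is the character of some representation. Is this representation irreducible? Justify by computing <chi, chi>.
Irreducible: <chi, chi> = 1.

<chi, chi> = (1/|G|) sum_C |C| * |chi(C)|^2 = (1/10)[1*|2|^2 + 2*|-1/2 + sqrt(5)/2|^2 + 2*|-sqrt(5)/2 - 1/2|^2 + 5*|0|^2]
  = (1/10)[(4) + (3 - sqrt(5)) + (sqrt(5) + 3) + (0)] = 10/10 = 1.
A character is irreducible iff <chi, chi> = 1, so this representation is irreducible.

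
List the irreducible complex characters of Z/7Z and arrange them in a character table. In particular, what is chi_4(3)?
Character table of Z/7Z (irreps indexed chi_0,...,chi_6 with chi_k(m) = zeta_7^(k*m), zeta_7 = exp(2*pi*i/7)):
  irrep \ class  {0} (size 1)  {1} (size 1)    {2} (size 1)    {3} (size 1)    {4} (size 1)    {5} (size 1)    {6} (size 1)  
  chi_0          1             1               1               1               1               1               1             
  chi_1          1             exp(2*I*pi/7)   exp(4*I*pi/7)   exp(6*I*pi/7)   exp(-6*I*pi/7)  exp(-4*I*pi/7)  exp(-2*I*pi/7)
  chi_2          1             exp(4*I*pi/7)   exp(-6*I*pi/7)  exp(-2*I*pi/7)  exp(2*I*pi/7)   exp(6*I*pi/7)   exp(-4*I*pi/7)
  chi_3          1             exp(6*I*pi/7)   exp(-2*I*pi/7)  exp(4*I*pi/7)   exp(-4*I*pi/7)  exp(2*I*pi/7)   exp(-6*I*pi/7)
  chi_4          1             exp(-6*I*pi/7)  exp(2*I*pi/7)   exp(-4*I*pi/7)  exp(4*I*pi/7)   exp(-2*I*pi/7)  exp(6*I*pi/7) 
  chi_5          1             exp(-4*I*pi/7)  exp(6*I*pi/7)   exp(2*I*pi/7)   exp(-2*I*pi/7)  exp(-6*I*pi/7)  exp(4*I*pi/7) 
  chi_6          1             exp(-2*I*pi/7)  exp(-4*I*pi/7)  exp(-6*I*pi/7)  exp(6*I*pi/7)   exp(4*I*pi/7)   exp(2*I*pi/7) 

Spot check: chi_4(3) = zeta_7^(4*3) = zeta_7^12 = exp(-4*I*pi/7).

Z/7Z is abelian, so all 7 irreducible complex representations are 1-dimensional. They are given by chi_k(m) = zeta_7^(k*m) for k = 0,...,6. Row orthogonality: sum_m chi_k(m) conj(chi_l(m)) = 7 * [k = l].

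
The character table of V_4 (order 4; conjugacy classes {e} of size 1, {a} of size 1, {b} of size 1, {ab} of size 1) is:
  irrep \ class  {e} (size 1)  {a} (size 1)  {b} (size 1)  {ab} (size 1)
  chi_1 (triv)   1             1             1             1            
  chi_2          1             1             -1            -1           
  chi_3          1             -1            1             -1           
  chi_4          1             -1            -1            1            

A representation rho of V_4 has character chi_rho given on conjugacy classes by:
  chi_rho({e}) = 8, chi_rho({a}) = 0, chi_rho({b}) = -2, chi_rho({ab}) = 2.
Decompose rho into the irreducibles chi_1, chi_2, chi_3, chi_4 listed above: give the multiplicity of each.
Multiplicities: chi_1: 2, chi_2: 2, chi_3: 1, chi_4: 3.

Proof sketch: Use <chi_rho, chi> = (1/|G|) sum_C |C| * chi_rho(C) * conj(chi(C)) with |G| = 4 for each irreducible chi in the table:
  <chi_rho, chi_1> = (1/4)[1*(8)*conj(1) + 1*(0)*conj(1) + 1*(-2)*conj(1) + 1*(2)*conj(1)]
      = (1/4)[(8) + (0) + (-2) + (2)] = 8/4 = 2
  <chi_rho, chi_2> = (1/4)[1*(8)*conj(1) + 1*(0)*conj(1) + 1*(-2)*conj(-1) + 1*(2)*conj(-1)]
      = (1/4)[(8) + (0) + (2) + (-2)] = 8/4 = 2
  <chi_rho, chi_3> = (1/4)[1*(8)*conj(1) + 1*(0)*conj(-1) + 1*(-2)*conj(1) + 1*(2)*conj(-1)]
      = (1/4)[(8) + (0) + (-2) + (-2)] = 4/4 = 1
  <chi_rho, chi_4> = (1/4)[1*(8)*conj(1) + 1*(0)*conj(-1) + 1*(-2)*conj(-1) + 1*(2)*conj(1)]
      = (1/4)[(8) + (0) + (2) + (2)] = 12/4 = 3
Dimension check: dim(rho) = sum (mult * dim) = 2*1 + 2*1 + 1*1 + 3*1 = 8 = chi_rho(e) = 8.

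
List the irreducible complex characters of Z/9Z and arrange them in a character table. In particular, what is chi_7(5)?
Character table of Z/9Z (irreps indexed chi_0,...,chi_8 with chi_k(m) = zeta_9^(k*m), zeta_9 = exp(2*pi*i/9)):
  irrep \ class  {0} (size 1)  {1} (size 1)    {2} (size 1)    {3} (size 1)    {4} (size 1)    {5} (size 1)    {6} (size 1)    {7} (size 1)    {8} (size 1)  
  chi_0          1             1               1               1               1               1               1               1               1             
  chi_1          1             exp(2*I*pi/9)   exp(4*I*pi/9)   exp(2*I*pi/3)   exp(8*I*pi/9)   exp(-8*I*pi/9)  exp(-2*I*pi/3)  exp(-4*I*pi/9)  exp(-2*I*pi/9)
  chi_2          1             exp(4*I*pi/9)   exp(8*I*pi/9)   exp(-2*I*pi/3)  exp(-2*I*pi/9)  exp(2*I*pi/9)   exp(2*I*pi/3)   exp(-8*I*pi/9)  exp(-4*I*pi/9)
  chi_3          1             exp(2*I*pi/3)   exp(-2*I*pi/3)  1               exp(2*I*pi/3)   exp(-2*I*pi/3)  1               exp(2*I*pi/3)   exp(-2*I*pi/3)
  chi_4          1             exp(8*I*pi/9)   exp(-2*I*pi/9)  exp(2*I*pi/3)   exp(-4*I*pi/9)  exp(4*I*pi/9)   exp(-2*I*pi/3)  exp(2*I*pi/9)   exp(-8*I*pi/9)
  chi_5          1             exp(-8*I*pi/9)  exp(2*I*pi/9)   exp(-2*I*pi/3)  exp(4*I*pi/9)   exp(-4*I*pi/9)  exp(2*I*pi/3)   exp(-2*I*pi/9)  exp(8*I*pi/9) 
  chi_6          1             exp(-2*I*pi/3)  exp(2*I*pi/3)   1               exp(-2*I*pi/3)  exp(2*I*pi/3)   1               exp(-2*I*pi/3)  exp(2*I*pi/3) 
  chi_7          1             exp(-4*I*pi/9)  exp(-8*I*pi/9)  exp(2*I*pi/3)   exp(2*I*pi/9)   exp(-2*I*pi/9)  exp(-2*I*pi/3)  exp(8*I*pi/9)   exp(4*I*pi/9) 
  chi_8          1             exp(-2*I*pi/9)  exp(-4*I*pi/9)  exp(-2*I*pi/3)  exp(-8*I*pi/9)  exp(8*I*pi/9)   exp(2*I*pi/3)   exp(4*I*pi/9)   exp(2*I*pi/9) 

Spot check: chi_7(5) = zeta_9^(7*5) = zeta_9^35 = exp(-2*I*pi/9).

Argument: Z/9Z is abelian, so all 9 irreducible complex representations are 1-dimensional. They are given by chi_k(m) = zeta_9^(k*m) for k = 0,...,8. Row orthogonality: sum_m chi_k(m) conj(chi_l(m)) = 9 * [k = l].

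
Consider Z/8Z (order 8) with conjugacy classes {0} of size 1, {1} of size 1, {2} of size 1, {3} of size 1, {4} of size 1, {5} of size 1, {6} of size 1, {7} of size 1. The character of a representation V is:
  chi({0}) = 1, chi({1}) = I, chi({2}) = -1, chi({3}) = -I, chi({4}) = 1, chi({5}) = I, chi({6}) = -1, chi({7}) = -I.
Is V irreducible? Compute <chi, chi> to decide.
Irreducible: <chi, chi> = 1.

Proof sketch: <chi, chi> = (1/|G|) sum_C |C| * |chi(C)|^2 = (1/8)[1*|1|^2 + 1*|I|^2 + 1*|-1|^2 + 1*|-I|^2 + 1*|1|^2 + 1*|I|^2 + 1*|-1|^2 + 1*|-I|^2]
  = (1/8)[(1) + (1) + (1) + (1) + (1) + (1) + (1) + (1)] = 8/8 = 1.
(Exp terms are combined using exp(i*s)*conj(exp(i*t)) = exp(i*(s-t)), and sums of them are collapsed using the identity that for every m > 1 the m distinct m-th roots of unity sum to 0, e.g. 1 + exp(2*I*pi/3) + exp(-2*I*pi/3) = 0.)
A character is irreducible iff <chi, chi> = 1, so this representation is irreducible.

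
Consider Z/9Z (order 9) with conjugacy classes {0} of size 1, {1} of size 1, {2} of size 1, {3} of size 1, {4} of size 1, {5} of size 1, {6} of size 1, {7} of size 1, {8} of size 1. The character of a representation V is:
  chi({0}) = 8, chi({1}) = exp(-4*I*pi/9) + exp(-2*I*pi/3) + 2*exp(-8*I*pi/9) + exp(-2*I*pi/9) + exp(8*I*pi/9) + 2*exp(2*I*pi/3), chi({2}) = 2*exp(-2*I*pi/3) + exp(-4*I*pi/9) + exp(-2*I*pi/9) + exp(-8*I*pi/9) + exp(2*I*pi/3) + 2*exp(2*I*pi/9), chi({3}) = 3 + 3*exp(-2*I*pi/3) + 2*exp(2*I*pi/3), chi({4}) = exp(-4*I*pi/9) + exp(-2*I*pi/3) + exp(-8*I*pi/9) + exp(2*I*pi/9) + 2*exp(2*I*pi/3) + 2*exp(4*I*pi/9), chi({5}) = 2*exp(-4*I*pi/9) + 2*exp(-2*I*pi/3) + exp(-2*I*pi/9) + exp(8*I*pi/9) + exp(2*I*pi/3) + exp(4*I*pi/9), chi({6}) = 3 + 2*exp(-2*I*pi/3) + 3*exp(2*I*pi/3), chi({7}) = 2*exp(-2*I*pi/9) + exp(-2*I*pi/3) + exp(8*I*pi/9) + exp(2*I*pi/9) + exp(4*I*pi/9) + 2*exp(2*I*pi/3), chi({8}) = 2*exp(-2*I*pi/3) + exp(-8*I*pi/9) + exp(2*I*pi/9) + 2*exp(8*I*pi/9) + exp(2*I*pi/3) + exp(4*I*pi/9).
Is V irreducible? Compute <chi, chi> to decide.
Not irreducible (reducible): <chi, chi> = 12 > 1.

Details: <chi, chi> = (1/|G|) sum_C |C| * |chi(C)|^2 = (1/9)[1*|8|^2 + 1*|exp(-4*I*pi/9) + exp(-2*I*pi/3) + 2*exp(-8*I*pi/9) + exp(-2*I*pi/9) + exp(8*I*pi/9) + 2*exp(2*I*pi/3)|^2 + 1*|2*exp(-2*I*pi/3) + exp(-4*I*pi/9) + exp(-2*I*pi/9) + exp(-8*I*pi/9) + exp(2*I*pi/3) + 2*exp(2*I*pi/9)|^2 + 1*|3 + 3*exp(-2*I*pi/3) + 2*exp(2*I*pi/3)|^2 + 1*|exp(-4*I*pi/9) + exp(-2*I*pi/3) + exp(-8*I*pi/9) + exp(2*I*pi/9) + 2*exp(2*I*pi/3) + 2*exp(4*I*pi/9)|^2 + 1*|2*exp(-4*I*pi/9) + 2*exp(-2*I*pi/3) + exp(-2*I*pi/9) + exp(8*I*pi/9) + exp(2*I*pi/3) + exp(4*I*pi/9)|^2 + 1*|3 + 2*exp(-2*I*pi/3) + 3*exp(2*I*pi/3)|^2 + 1*|2*exp(-2*I*pi/9) + exp(-2*I*pi/3) + exp(8*I*pi/9) + exp(2*I*pi/9) + exp(4*I*pi/9) + 2*exp(2*I*pi/3)|^2 + 1*|2*exp(-2*I*pi/3) + exp(-8*I*pi/9) + exp(2*I*pi/9) + 2*exp(8*I*pi/9) + exp(2*I*pi/3) + exp(4*I*pi/9)|^2]
  = (1/9)[(64) + (12 + 8*exp(-4*I*pi/9) + 8*exp(-2*I*pi/9) + 5*exp(-2*I*pi/3) + 5*exp(-8*I*pi/9) + 5*exp(8*I*pi/9) + 5*exp(2*I*pi/3) + 8*exp(2*I*pi/9) + 8*exp(4*I*pi/9)) + (12 + 8*exp(-4*I*pi/9) + 5*exp(-2*I*pi/3) + 5*exp(-2*I*pi/9) + 8*exp(-8*I*pi/9) + 8*exp(8*I*pi/9) + 5*exp(2*I*pi/9) + 5*exp(2*I*pi/3) + 8*exp(4*I*pi/9)) + (1) + (12 + 8*exp(-2*I*pi/9) + 5*exp(-4*I*pi/9) + 5*exp(-2*I*pi/3) + 8*exp(-8*I*pi/9) + 8*exp(8*I*pi/9) + 5*exp(2*I*pi/3) + 5*exp(4*I*pi/9) + 8*exp(2*I*pi/9)) + (12 + 8*exp(-2*I*pi/9) + 5*exp(-4*I*pi/9) + 5*exp(-2*I*pi/3) + 8*exp(-8*I*pi/9) + 8*exp(8*I*pi/9) + 5*exp(2*I*pi/3) + 5*exp(4*I*pi/9) + 8*exp(2*I*pi/9)) + (1) + (12 + 8*exp(-4*I*pi/9) + 5*exp(-2*I*pi/3) + 5*exp(-2*I*pi/9) + 8*exp(-8*I*pi/9) + 8*exp(8*I*pi/9) + 5*exp(2*I*pi/9) + 5*exp(2*I*pi/3) + 8*exp(4*I*pi/9)) + (12 + 8*exp(-4*I*pi/9) + 8*exp(-2*I*pi/9) + 5*exp(-2*I*pi/3) + 5*exp(-8*I*pi/9) + 5*exp(8*I*pi/9) + 5*exp(2*I*pi/3) + 8*exp(2*I*pi/9) + 8*exp(4*I*pi/9))] = 108/9 = 12.
(Exp terms are combined using exp(i*s)*conj(exp(i*t)) = exp(i*(s-t)), and sums of them are collapsed using the identity that for every m > 1 the m distinct m-th roots of unity sum to 0, e.g. 1 + exp(2*I*pi/3) + exp(-2*I*pi/3) = 0.)
A character is irreducible iff <chi, chi> = 1, so this representation is reducible.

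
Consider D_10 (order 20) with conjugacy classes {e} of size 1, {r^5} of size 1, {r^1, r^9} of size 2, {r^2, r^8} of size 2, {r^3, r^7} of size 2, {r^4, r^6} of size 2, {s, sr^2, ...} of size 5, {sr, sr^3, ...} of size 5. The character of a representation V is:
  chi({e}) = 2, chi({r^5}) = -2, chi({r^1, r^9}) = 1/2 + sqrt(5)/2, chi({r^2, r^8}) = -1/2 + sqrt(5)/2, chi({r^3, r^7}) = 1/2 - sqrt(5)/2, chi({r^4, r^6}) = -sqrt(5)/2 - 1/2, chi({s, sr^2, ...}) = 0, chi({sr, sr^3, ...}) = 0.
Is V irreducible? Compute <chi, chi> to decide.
Irreducible: <chi, chi> = 1.

Justification: <chi, chi> = (1/|G|) sum_C |C| * |chi(C)|^2 = (1/20)[1*|2|^2 + 1*|-2|^2 + 2*|1/2 + sqrt(5)/2|^2 + 2*|-1/2 + sqrt(5)/2|^2 + 2*|1/2 - sqrt(5)/2|^2 + 2*|-sqrt(5)/2 - 1/2|^2 + 5*|0|^2 + 5*|0|^2]
  = (1/20)[(4) + (4) + (sqrt(5) + 3) + (3 - sqrt(5)) + (3 - sqrt(5)) + (sqrt(5) + 3) + (0) + (0)] = 20/20 = 1.
A character is irreducible iff <chi, chi> = 1, so this representation is irreducible.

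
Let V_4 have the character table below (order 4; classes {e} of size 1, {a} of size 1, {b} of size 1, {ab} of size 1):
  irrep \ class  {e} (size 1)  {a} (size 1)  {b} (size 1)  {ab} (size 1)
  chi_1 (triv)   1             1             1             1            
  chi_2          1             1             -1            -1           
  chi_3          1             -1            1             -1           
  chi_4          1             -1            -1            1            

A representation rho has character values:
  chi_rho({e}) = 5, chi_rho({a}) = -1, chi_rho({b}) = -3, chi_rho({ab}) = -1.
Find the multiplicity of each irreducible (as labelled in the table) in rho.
Multiplicities: chi_1: 0, chi_2: 2, chi_3: 1, chi_4: 2.

Details: Use <chi_rho, chi> = (1/|G|) sum_C |C| * chi_rho(C) * conj(chi(C)) with |G| = 4 for each irreducible chi in the table:
  <chi_rho, chi_1> = (1/4)[1*(5)*conj(1) + 1*(-1)*conj(1) + 1*(-3)*conj(1) + 1*(-1)*conj(1)]
      = (1/4)[(5) + (-1) + (-3) + (-1)] = 0/4 = 0
  <chi_rho, chi_2> = (1/4)[1*(5)*conj(1) + 1*(-1)*conj(1) + 1*(-3)*conj(-1) + 1*(-1)*conj(-1)]
      = (1/4)[(5) + (-1) + (3) + (1)] = 8/4 = 2
  <chi_rho, chi_3> = (1/4)[1*(5)*conj(1) + 1*(-1)*conj(-1) + 1*(-3)*conj(1) + 1*(-1)*conj(-1)]
      = (1/4)[(5) + (1) + (-3) + (1)] = 4/4 = 1
  <chi_rho, chi_4> = (1/4)[1*(5)*conj(1) + 1*(-1)*conj(-1) + 1*(-3)*conj(-1) + 1*(-1)*conj(1)]
      = (1/4)[(5) + (1) + (3) + (-1)] = 8/4 = 2
Dimension check: dim(rho) = sum (mult * dim) = 0*1 + 2*1 + 1*1 + 2*1 = 5 = chi_rho(e) = 5.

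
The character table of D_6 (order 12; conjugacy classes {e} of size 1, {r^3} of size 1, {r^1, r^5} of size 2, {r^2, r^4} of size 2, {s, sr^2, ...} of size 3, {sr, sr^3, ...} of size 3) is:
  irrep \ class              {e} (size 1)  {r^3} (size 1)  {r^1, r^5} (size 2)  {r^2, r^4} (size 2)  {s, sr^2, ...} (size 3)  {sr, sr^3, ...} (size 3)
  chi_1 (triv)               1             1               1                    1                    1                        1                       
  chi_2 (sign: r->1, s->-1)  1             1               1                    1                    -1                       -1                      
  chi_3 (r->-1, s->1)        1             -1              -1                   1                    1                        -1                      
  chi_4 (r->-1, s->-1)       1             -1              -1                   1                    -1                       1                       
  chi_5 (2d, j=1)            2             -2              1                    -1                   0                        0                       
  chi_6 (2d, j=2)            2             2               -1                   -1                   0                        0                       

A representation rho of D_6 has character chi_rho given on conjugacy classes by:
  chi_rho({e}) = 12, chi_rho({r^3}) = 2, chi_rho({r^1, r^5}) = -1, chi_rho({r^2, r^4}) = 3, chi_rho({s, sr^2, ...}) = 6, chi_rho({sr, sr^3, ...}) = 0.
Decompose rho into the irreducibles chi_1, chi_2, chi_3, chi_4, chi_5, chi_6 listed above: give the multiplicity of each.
Multiplicities: chi_1: 3, chi_2: 0, chi_3: 3, chi_4: 0, chi_5: 1, chi_6: 2.

Explanation: Use <chi_rho, chi> = (1/|G|) sum_C |C| * chi_rho(C) * conj(chi(C)) with |G| = 12 for each irreducible chi in the table:
  <chi_rho, chi_1> = (1/12)[1*(12)*conj(1) + 1*(2)*conj(1) + 2*(-1)*conj(1) + 2*(3)*conj(1) + 3*(6)*conj(1) + 3*(0)*conj(1)]
      = (1/12)[(12) + (2) + (-2) + (6) + (18) + (0)] = 36/12 = 3
  <chi_rho, chi_2> = (1/12)[1*(12)*conj(1) + 1*(2)*conj(1) + 2*(-1)*conj(1) + 2*(3)*conj(1) + 3*(6)*conj(-1) + 3*(0)*conj(-1)]
      = (1/12)[(12) + (2) + (-2) + (6) + (-18) + (0)] = 0/12 = 0
  <chi_rho, chi_3> = (1/12)[1*(12)*conj(1) + 1*(2)*conj(-1) + 2*(-1)*conj(-1) + 2*(3)*conj(1) + 3*(6)*conj(1) + 3*(0)*conj(-1)]
      = (1/12)[(12) + (-2) + (2) + (6) + (18) + (0)] = 36/12 = 3
  <chi_rho, chi_4> = (1/12)[1*(12)*conj(1) + 1*(2)*conj(-1) + 2*(-1)*conj(-1) + 2*(3)*conj(1) + 3*(6)*conj(-1) + 3*(0)*conj(1)]
      = (1/12)[(12) + (-2) + (2) + (6) + (-18) + (0)] = 0/12 = 0
  <chi_rho, chi_5> = (1/12)[1*(12)*conj(2) + 1*(2)*conj(-2) + 2*(-1)*conj(1) + 2*(3)*conj(-1) + 3*(6)*conj(0) + 3*(0)*conj(0)]
      = (1/12)[(24) + (-4) + (-2) + (-6) + (0) + (0)] = 12/12 = 1
  <chi_rho, chi_6> = (1/12)[1*(12)*conj(2) + 1*(2)*conj(2) + 2*(-1)*conj(-1) + 2*(3)*conj(-1) + 3*(6)*conj(0) + 3*(0)*conj(0)]
      = (1/12)[(24) + (4) + (2) + (-6) + (0) + (0)] = 24/12 = 2
Dimension check: dim(rho) = sum (mult * dim) = 3*1 + 0*1 + 3*1 + 0*1 + 1*2 + 2*2 = 12 = chi_rho(e) = 12.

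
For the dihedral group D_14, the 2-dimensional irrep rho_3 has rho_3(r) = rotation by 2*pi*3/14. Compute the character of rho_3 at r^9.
chi_{rho_3}(r^9) = 2*cos(2*pi*3*9/14) = 2*cos(pi/7)

Explanation: rho_3(r^9) is rotation by angle 2*pi*3*9/14, whose trace is 2*cos(2*pi*3*9/14) = 2*cos(pi/7).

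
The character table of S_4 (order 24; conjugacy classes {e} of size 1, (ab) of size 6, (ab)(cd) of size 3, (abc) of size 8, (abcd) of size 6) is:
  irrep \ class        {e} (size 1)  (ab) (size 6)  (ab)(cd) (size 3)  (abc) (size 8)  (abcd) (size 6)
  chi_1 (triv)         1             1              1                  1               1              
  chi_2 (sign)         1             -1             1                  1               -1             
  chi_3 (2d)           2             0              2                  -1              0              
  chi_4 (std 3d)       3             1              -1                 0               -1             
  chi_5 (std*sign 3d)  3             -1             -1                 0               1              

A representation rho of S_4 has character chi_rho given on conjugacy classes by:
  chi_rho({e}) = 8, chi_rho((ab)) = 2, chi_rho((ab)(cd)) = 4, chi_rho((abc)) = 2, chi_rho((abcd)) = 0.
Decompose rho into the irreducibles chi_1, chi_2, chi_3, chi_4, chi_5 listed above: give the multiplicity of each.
Multiplicities: chi_1: 2, chi_2: 1, chi_3: 1, chi_4: 1, chi_5: 0.

Reasoning: Use <chi_rho, chi> = (1/|G|) sum_C |C| * chi_rho(C) * conj(chi(C)) with |G| = 24 for each irreducible chi in the table:
  <chi_rho, chi_1> = (1/24)[1*(8)*conj(1) + 6*(2)*conj(1) + 3*(4)*conj(1) + 8*(2)*conj(1) + 6*(0)*conj(1)]
      = (1/24)[(8) + (12) + (12) + (16) + (0)] = 48/24 = 2
  <chi_rho, chi_2> = (1/24)[1*(8)*conj(1) + 6*(2)*conj(-1) + 3*(4)*conj(1) + 8*(2)*conj(1) + 6*(0)*conj(-1)]
      = (1/24)[(8) + (-12) + (12) + (16) + (0)] = 24/24 = 1
  <chi_rho, chi_3> = (1/24)[1*(8)*conj(2) + 6*(2)*conj(0) + 3*(4)*conj(2) + 8*(2)*conj(-1) + 6*(0)*conj(0)]
      = (1/24)[(16) + (0) + (24) + (-16) + (0)] = 24/24 = 1
  <chi_rho, chi_4> = (1/24)[1*(8)*conj(3) + 6*(2)*conj(1) + 3*(4)*conj(-1) + 8*(2)*conj(0) + 6*(0)*conj(-1)]
      = (1/24)[(24) + (12) + (-12) + (0) + (0)] = 24/24 = 1
  <chi_rho, chi_5> = (1/24)[1*(8)*conj(3) + 6*(2)*conj(-1) + 3*(4)*conj(-1) + 8*(2)*conj(0) + 6*(0)*conj(1)]
      = (1/24)[(24) + (-12) + (-12) + (0) + (0)] = 0/24 = 0
Dimension check: dim(rho) = sum (mult * dim) = 2*1 + 1*1 + 1*2 + 1*3 + 0*3 = 8 = chi_rho(e) = 8.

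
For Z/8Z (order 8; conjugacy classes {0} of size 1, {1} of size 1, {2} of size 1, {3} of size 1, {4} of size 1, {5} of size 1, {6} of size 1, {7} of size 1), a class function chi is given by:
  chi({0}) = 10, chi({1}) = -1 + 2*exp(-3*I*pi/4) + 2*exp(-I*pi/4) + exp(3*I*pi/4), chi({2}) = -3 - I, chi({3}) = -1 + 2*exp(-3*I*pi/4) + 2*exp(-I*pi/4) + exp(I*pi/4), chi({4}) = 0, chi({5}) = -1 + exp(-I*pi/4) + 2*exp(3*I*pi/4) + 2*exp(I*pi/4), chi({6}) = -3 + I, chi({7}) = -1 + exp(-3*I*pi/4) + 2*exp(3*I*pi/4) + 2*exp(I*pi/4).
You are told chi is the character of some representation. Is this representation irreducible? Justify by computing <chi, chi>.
Not irreducible (reducible): <chi, chi> = 18 > 1.

Argument: <chi, chi> = (1/|G|) sum_C |C| * |chi(C)|^2 = (1/8)[1*|10|^2 + 1*|-1 + 2*exp(-3*I*pi/4) + 2*exp(-I*pi/4) + exp(3*I*pi/4)|^2 + 1*|-3 - I|^2 + 1*|-1 + 2*exp(-3*I*pi/4) + 2*exp(-I*pi/4) + exp(I*pi/4)|^2 + 1*|0|^2 + 1*|-1 + exp(-I*pi/4) + 2*exp(3*I*pi/4) + 2*exp(I*pi/4)|^2 + 1*|-3 + I|^2 + 1*|-1 + exp(-3*I*pi/4) + 2*exp(3*I*pi/4) + 2*exp(I*pi/4)|^2]
  = (1/8)[(100) + (6 - 3*exp(3*I*pi/4) - 2*exp(I*pi/4) - 2*exp(-I*pi/4) - 3*exp(-3*I*pi/4)) + (10) + (6 - 3*exp(I*pi/4) - 2*exp(3*I*pi/4) - 2*exp(-3*I*pi/4) - 3*exp(-I*pi/4)) + (0) + (6 - 3*exp(I*pi/4) - 2*exp(3*I*pi/4) - 2*exp(-3*I*pi/4) - 3*exp(-I*pi/4)) + (10) + (6 - 3*exp(3*I*pi/4) - 2*exp(I*pi/4) - 2*exp(-I*pi/4) - 3*exp(-3*I*pi/4))] = 144/8 = 18.
(Exp terms are combined using exp(i*s)*conj(exp(i*t)) = exp(i*(s-t)), and sums of them are collapsed using the identity that for every m > 1 the m distinct m-th roots of unity sum to 0, e.g. 1 + exp(2*I*pi/3) + exp(-2*I*pi/3) = 0.)
A character is irreducible iff <chi, chi> = 1, so this representation is reducible.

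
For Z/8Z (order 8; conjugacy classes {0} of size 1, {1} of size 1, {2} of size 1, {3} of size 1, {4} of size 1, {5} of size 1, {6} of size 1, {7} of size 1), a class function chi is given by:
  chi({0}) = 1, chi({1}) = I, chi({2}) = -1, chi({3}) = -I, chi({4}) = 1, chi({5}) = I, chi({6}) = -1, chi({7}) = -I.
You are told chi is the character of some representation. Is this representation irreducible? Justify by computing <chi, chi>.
Irreducible: <chi, chi> = 1.

Proof sketch: <chi, chi> = (1/|G|) sum_C |C| * |chi(C)|^2 = (1/8)[1*|1|^2 + 1*|I|^2 + 1*|-1|^2 + 1*|-I|^2 + 1*|1|^2 + 1*|I|^2 + 1*|-1|^2 + 1*|-I|^2]
  = (1/8)[(1) + (1) + (1) + (1) + (1) + (1) + (1) + (1)] = 8/8 = 1.
(Exp terms are combined using exp(i*s)*conj(exp(i*t)) = exp(i*(s-t)), and sums of them are collapsed using the identity that for every m > 1 the m distinct m-th roots of unity sum to 0, e.g. 1 + exp(2*I*pi/3) + exp(-2*I*pi/3) = 0.)
A character is irreducible iff <chi, chi> = 1, so this representation is irreducible.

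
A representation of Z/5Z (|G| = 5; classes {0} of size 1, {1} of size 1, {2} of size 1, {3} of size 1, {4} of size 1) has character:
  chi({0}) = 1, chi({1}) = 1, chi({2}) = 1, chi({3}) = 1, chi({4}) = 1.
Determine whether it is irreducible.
Irreducible: <chi, chi> = 1.

Reasoning: <chi, chi> = (1/|G|) sum_C |C| * |chi(C)|^2 = (1/5)[1*|1|^2 + 1*|1|^2 + 1*|1|^2 + 1*|1|^2 + 1*|1|^2]
  = (1/5)[(1) + (1) + (1) + (1) + (1)] = 5/5 = 1.
(Exp terms are combined using exp(i*s)*conj(exp(i*t)) = exp(i*(s-t)), and sums of them are collapsed using the identity that for every m > 1 the m distinct m-th roots of unity sum to 0, e.g. 1 + exp(2*I*pi/3) + exp(-2*I*pi/3) = 0.)
A character is irreducible iff <chi, chi> = 1, so this representation is irreducible.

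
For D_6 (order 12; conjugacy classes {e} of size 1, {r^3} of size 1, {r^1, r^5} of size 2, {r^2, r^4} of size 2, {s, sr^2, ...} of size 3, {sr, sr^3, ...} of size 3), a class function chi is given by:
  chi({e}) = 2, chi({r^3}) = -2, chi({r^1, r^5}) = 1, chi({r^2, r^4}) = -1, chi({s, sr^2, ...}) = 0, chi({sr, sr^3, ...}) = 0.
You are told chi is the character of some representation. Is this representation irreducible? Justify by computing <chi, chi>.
Irreducible: <chi, chi> = 1.

Details: <chi, chi> = (1/|G|) sum_C |C| * |chi(C)|^2 = (1/12)[1*|2|^2 + 1*|-2|^2 + 2*|1|^2 + 2*|-1|^2 + 3*|0|^2 + 3*|0|^2]
  = (1/12)[(4) + (4) + (2) + (2) + (0) + (0)] = 12/12 = 1.
A character is irreducible iff <chi, chi> = 1, so this representation is irreducible.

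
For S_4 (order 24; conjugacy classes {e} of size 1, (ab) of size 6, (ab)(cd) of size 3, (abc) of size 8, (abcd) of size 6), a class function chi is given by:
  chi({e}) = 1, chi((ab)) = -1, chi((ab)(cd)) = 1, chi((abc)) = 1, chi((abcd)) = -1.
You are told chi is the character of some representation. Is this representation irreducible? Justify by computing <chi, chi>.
Irreducible: <chi, chi> = 1.

Proof sketch: <chi, chi> = (1/|G|) sum_C |C| * |chi(C)|^2 = (1/24)[1*|1|^2 + 6*|-1|^2 + 3*|1|^2 + 8*|1|^2 + 6*|-1|^2]
  = (1/24)[(1) + (6) + (3) + (8) + (6)] = 24/24 = 1.
A character is irreducible iff <chi, chi> = 1, so this representation is irreducible.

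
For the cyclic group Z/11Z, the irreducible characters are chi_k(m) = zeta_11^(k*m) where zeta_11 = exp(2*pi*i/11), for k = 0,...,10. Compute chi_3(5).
chi_3(5) = zeta_11^15 = exp(8*I*pi/11)

Working: chi_3(5) = zeta_11^(3*5) = zeta_11^15. Since zeta_11^11 = 1, this equals zeta_11^4 = exp(2*pi*i*4/11) = exp(8*I*pi/11).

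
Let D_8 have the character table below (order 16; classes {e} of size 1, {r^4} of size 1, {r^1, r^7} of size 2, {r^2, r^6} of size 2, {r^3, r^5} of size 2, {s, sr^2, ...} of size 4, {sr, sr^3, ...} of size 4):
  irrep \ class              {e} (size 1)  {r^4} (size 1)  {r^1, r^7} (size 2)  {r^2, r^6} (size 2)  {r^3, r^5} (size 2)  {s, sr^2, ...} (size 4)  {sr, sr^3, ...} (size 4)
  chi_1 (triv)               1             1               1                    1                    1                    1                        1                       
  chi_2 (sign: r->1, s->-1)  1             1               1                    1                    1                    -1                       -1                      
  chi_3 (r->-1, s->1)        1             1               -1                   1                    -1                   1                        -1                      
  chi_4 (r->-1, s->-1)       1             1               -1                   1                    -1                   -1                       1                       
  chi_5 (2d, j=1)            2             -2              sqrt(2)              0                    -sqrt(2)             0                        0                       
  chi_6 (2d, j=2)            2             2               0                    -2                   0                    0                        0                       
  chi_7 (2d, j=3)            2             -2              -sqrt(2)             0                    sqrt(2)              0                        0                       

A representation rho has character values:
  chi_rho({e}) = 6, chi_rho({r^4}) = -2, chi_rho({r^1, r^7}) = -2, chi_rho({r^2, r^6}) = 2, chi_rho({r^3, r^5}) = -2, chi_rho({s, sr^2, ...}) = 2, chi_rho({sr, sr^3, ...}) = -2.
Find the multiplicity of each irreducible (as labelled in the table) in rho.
Multiplicities: chi_1: 0, chi_2: 0, chi_3: 2, chi_4: 0, chi_5: 1, chi_6: 0, chi_7: 1.

Reasoning: Use <chi_rho, chi> = (1/|G|) sum_C |C| * chi_rho(C) * conj(chi(C)) with |G| = 16 for each irreducible chi in the table:
  <chi_rho, chi_1> = (1/16)[1*(6)*conj(1) + 1*(-2)*conj(1) + 2*(-2)*conj(1) + 2*(2)*conj(1) + 2*(-2)*conj(1) + 4*(2)*conj(1) + 4*(-2)*conj(1)]
      = (1/16)[(6) + (-2) + (-4) + (4) + (-4) + (8) + (-8)] = 0/16 = 0
  <chi_rho, chi_2> = (1/16)[1*(6)*conj(1) + 1*(-2)*conj(1) + 2*(-2)*conj(1) + 2*(2)*conj(1) + 2*(-2)*conj(1) + 4*(2)*conj(-1) + 4*(-2)*conj(-1)]
      = (1/16)[(6) + (-2) + (-4) + (4) + (-4) + (-8) + (8)] = 0/16 = 0
  <chi_rho, chi_3> = (1/16)[1*(6)*conj(1) + 1*(-2)*conj(1) + 2*(-2)*conj(-1) + 2*(2)*conj(1) + 2*(-2)*conj(-1) + 4*(2)*conj(1) + 4*(-2)*conj(-1)]
      = (1/16)[(6) + (-2) + (4) + (4) + (4) + (8) + (8)] = 32/16 = 2
  <chi_rho, chi_4> = (1/16)[1*(6)*conj(1) + 1*(-2)*conj(1) + 2*(-2)*conj(-1) + 2*(2)*conj(1) + 2*(-2)*conj(-1) + 4*(2)*conj(-1) + 4*(-2)*conj(1)]
      = (1/16)[(6) + (-2) + (4) + (4) + (4) + (-8) + (-8)] = 0/16 = 0
  <chi_rho, chi_5> = (1/16)[1*(6)*conj(2) + 1*(-2)*conj(-2) + 2*(-2)*conj(sqrt(2)) + 2*(2)*conj(0) + 2*(-2)*conj(-sqrt(2)) + 4*(2)*conj(0) + 4*(-2)*conj(0)]
      = (1/16)[(12) + (4) + (-4*sqrt(2)) + (0) + (4*sqrt(2)) + (0) + (0)] = 16/16 = 1
  <chi_rho, chi_6> = (1/16)[1*(6)*conj(2) + 1*(-2)*conj(2) + 2*(-2)*conj(0) + 2*(2)*conj(-2) + 2*(-2)*conj(0) + 4*(2)*conj(0) + 4*(-2)*conj(0)]
      = (1/16)[(12) + (-4) + (0) + (-8) + (0) + (0) + (0)] = 0/16 = 0
  <chi_rho, chi_7> = (1/16)[1*(6)*conj(2) + 1*(-2)*conj(-2) + 2*(-2)*conj(-sqrt(2)) + 2*(2)*conj(0) + 2*(-2)*conj(sqrt(2)) + 4*(2)*conj(0) + 4*(-2)*conj(0)]
      = (1/16)[(12) + (4) + (4*sqrt(2)) + (0) + (-4*sqrt(2)) + (0) + (0)] = 16/16 = 1
Dimension check: dim(rho) = sum (mult * dim) = 0*1 + 0*1 + 2*1 + 0*1 + 1*2 + 0*2 + 1*2 = 6 = chi_rho(e) = 6.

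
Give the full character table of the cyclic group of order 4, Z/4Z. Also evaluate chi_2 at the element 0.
Character table of Z/4Z (irreps indexed chi_0,...,chi_3 with chi_k(m) = zeta_4^(k*m), zeta_4 = exp(2*pi*i/4)):
  irrep \ class  {0} (size 1)  {1} (size 1)  {2} (size 1)  {3} (size 1)
  chi_0          1             1             1             1           
  chi_1          1             I             -1            -I          
  chi_2          1             -1            1             -1          
  chi_3          1             -I            -1            I           

Spot check: chi_2(0) = zeta_4^(2*0) = zeta_4^0 = 1.

Derivation: Z/4Z is abelian, so all 4 irreducible complex representations are 1-dimensional. They are given by chi_k(m) = zeta_4^(k*m) for k = 0,...,3. Row orthogonality: sum_m chi_k(m) conj(chi_l(m)) = 4 * [k = l].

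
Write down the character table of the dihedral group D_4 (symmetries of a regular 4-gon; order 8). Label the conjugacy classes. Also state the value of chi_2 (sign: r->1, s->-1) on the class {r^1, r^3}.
Conjugacy classes: {e} of size 1, {r^2} of size 1, {r^1, r^3} of size 2, {s, sr^2, ...} of size 2, {sr, sr^3, ...} of size 2.
Character table:
  irrep \ class              {e} (size 1)  {r^2} (size 1)  {r^1, r^3} (size 2)  {s, sr^2, ...} (size 2)  {sr, sr^3, ...} (size 2)
  chi_1 (triv)               1             1               1                    1                        1                       
  chi_2 (sign: r->1, s->-1)  1             1               1                    -1                       -1                      
  chi_3 (r->-1, s->1)        1             1               -1                   1                        -1                      
  chi_4 (r->-1, s->-1)       1             1               -1                   -1                       1                       
  chi_5 (2d, j=1)            2             -2              0                    0                        0                       

Spot check: chi_2 (sign: r->1, s->-1) on {r^1, r^3} = 1.

Reasoning: D_4 has order 2*4 = 8 with 5 conjugacy classes, hence 5 irreducibles. Sum of squared dims 1 + 1 + 1 + 1 + 4 = 8 = |G|. Linear characters come from the abelianisation; the 2-dimensional irreps have character r^k -> 2*cos(2*pi*j*k/4), reflections -> 0.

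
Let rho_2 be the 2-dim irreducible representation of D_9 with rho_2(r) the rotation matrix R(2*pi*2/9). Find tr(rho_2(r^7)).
chi_{rho_2}(r^7) = 2*cos(2*pi*2*7/9) = -2*cos(pi/9)

Justification: rho_2(r^7) is rotation by angle 2*pi*2*7/9, whose trace is 2*cos(2*pi*2*7/9) = -2*cos(pi/9).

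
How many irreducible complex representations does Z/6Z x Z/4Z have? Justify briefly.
24

Solution. The number of irreducible complex representations of a finite group equals its number of conjugacy classes. Z/6Z x Z/4Z is abelian of order 24, so every element is its own conjugacy class: 24 classes, so Z/6Z x Z/4Z (order 24) has exactly 24 irreducible complex representations.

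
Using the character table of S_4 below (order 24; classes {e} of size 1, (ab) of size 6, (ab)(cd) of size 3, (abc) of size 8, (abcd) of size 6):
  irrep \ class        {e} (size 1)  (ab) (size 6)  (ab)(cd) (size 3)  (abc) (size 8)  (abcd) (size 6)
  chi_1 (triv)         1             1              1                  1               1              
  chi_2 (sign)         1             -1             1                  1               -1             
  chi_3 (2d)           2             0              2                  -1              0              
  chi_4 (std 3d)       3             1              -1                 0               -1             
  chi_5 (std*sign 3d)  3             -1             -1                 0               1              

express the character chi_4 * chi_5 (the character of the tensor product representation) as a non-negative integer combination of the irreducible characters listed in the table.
chi_4 tensor chi_5 = chi_2 + chi_3 + chi_4 + chi_5 (all other irreducibles have multiplicity 0).

Solution. The character of a tensor product is the pointwise product (chi_4 * chi_5)(C) = chi_4(C) * chi_5(C):
  {e}: (3)*(3), (ab): (1)*(-1), (ab)(cd): (-1)*(-1), (abc): (0)*(0), (abcd): (-1)*(1)
so (chi_4 * chi_5) takes values
  {e} -> 9, (ab) -> -1, (ab)(cd) -> 1, (abc) -> 0, (abcd) -> -1.
Now take the inner product of this character with each irreducible chi from the table, <chi_4*chi_5, chi> = (1/24) sum_C |C| (chi_4*chi_5)(C) conj(chi(C)):
  <chi_4*chi_5, chi_1> = (1/24)[1*(9)*conj(1) + 6*(-1)*conj(1) + 3*(1)*conj(1) + 8*(0)*conj(1) + 6*(-1)*conj(1)]
      = (1/24)[(9) + (-6) + (3) + (0) + (-6)] = 0/24 = 0
  <chi_4*chi_5, chi_2> = (1/24)[1*(9)*conj(1) + 6*(-1)*conj(-1) + 3*(1)*conj(1) + 8*(0)*conj(1) + 6*(-1)*conj(-1)]
      = (1/24)[(9) + (6) + (3) + (0) + (6)] = 24/24 = 1
  <chi_4*chi_5, chi_3> = (1/24)[1*(9)*conj(2) + 6*(-1)*conj(0) + 3*(1)*conj(2) + 8*(0)*conj(-1) + 6*(-1)*conj(0)]
      = (1/24)[(18) + (0) + (6) + (0) + (0)] = 24/24 = 1
  <chi_4*chi_5, chi_4> = (1/24)[1*(9)*conj(3) + 6*(-1)*conj(1) + 3*(1)*conj(-1) + 8*(0)*conj(0) + 6*(-1)*conj(-1)]
      = (1/24)[(27) + (-6) + (-3) + (0) + (6)] = 24/24 = 1
  <chi_4*chi_5, chi_5> = (1/24)[1*(9)*conj(3) + 6*(-1)*conj(-1) + 3*(1)*conj(-1) + 8*(0)*conj(0) + 6*(-1)*conj(1)]
      = (1/24)[(27) + (6) + (-3) + (0) + (-6)] = 24/24 = 1
Hence the multiplicities are chi_2: 1, chi_3: 1, chi_4: 1, chi_5: 1. Dimension check: dim(chi_4)*dim(chi_5) = 3*3 = 9 and sum (mult * dim) = 1*1 + 1*2 + 1*3 + 1*3 = 9.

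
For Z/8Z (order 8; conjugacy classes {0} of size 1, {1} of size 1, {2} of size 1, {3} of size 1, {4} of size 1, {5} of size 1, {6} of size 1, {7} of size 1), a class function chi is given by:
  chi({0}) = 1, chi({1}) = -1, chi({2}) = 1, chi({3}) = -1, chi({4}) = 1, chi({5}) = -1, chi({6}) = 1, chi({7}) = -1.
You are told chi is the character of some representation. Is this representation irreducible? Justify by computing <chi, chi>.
Irreducible: <chi, chi> = 1.

Why: <chi, chi> = (1/|G|) sum_C |C| * |chi(C)|^2 = (1/8)[1*|1|^2 + 1*|-1|^2 + 1*|1|^2 + 1*|-1|^2 + 1*|1|^2 + 1*|-1|^2 + 1*|1|^2 + 1*|-1|^2]
  = (1/8)[(1) + (1) + (1) + (1) + (1) + (1) + (1) + (1)] = 8/8 = 1.
(Exp terms are combined using exp(i*s)*conj(exp(i*t)) = exp(i*(s-t)), and sums of them are collapsed using the identity that for every m > 1 the m distinct m-th roots of unity sum to 0, e.g. 1 + exp(2*I*pi/3) + exp(-2*I*pi/3) = 0.)
A character is irreducible iff <chi, chi> = 1, so this representation is irreducible.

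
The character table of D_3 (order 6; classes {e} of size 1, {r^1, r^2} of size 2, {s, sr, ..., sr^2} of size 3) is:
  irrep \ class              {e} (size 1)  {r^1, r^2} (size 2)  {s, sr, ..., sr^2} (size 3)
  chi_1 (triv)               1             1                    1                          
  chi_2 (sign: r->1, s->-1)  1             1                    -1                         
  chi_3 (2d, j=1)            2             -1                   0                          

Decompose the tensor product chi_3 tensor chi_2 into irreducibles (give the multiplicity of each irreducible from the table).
chi_3 tensor chi_2 = chi_3 (all other irreducibles have multiplicity 0).

Working: The character of a tensor product is the pointwise product (chi_3 * chi_2)(C) = chi_3(C) * chi_2(C):
  {e}: (2)*(1), {r^1, r^2}: (-1)*(1), {s, sr, ..., sr^2}: (0)*(-1)
so (chi_3 * chi_2) takes values
  {e} -> 2, {r^1, r^2} -> -1, {s, sr, ..., sr^2} -> 0.
Now take the inner product of this character with each irreducible chi from the table, <chi_3*chi_2, chi> = (1/6) sum_C |C| (chi_3*chi_2)(C) conj(chi(C)):
  <chi_3*chi_2, chi_1> = (1/6)[1*(2)*conj(1) + 2*(-1)*conj(1) + 3*(0)*conj(1)]
      = (1/6)[(2) + (-2) + (0)] = 0/6 = 0
  <chi_3*chi_2, chi_2> = (1/6)[1*(2)*conj(1) + 2*(-1)*conj(1) + 3*(0)*conj(-1)]
      = (1/6)[(2) + (-2) + (0)] = 0/6 = 0
  <chi_3*chi_2, chi_3> = (1/6)[1*(2)*conj(2) + 2*(-1)*conj(-1) + 3*(0)*conj(0)]
      = (1/6)[(4) + (2) + (0)] = 6/6 = 1
Hence the multiplicities are chi_3: 1. Dimension check: dim(chi_3)*dim(chi_2) = 2*1 = 2 and sum (mult * dim) = 1*2 = 2.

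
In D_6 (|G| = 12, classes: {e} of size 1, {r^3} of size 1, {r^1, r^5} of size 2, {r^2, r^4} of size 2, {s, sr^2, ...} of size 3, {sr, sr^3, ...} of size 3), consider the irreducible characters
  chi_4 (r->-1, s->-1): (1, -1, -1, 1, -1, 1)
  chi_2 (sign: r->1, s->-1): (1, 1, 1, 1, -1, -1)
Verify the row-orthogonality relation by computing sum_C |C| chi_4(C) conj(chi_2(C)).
Sum = 0; so <chi_4, chi_2> = 0 (distinct irreducibles are orthogonal).

Derivation: Compute term by term over conjugacy classes (|C| * chi_4(C) * conj(chi_2(C))):
  1*(1)*conj(1) + 1*(-1)*conj(1) + 2*(-1)*conj(1) + 2*(1)*conj(1) + 3*(-1)*conj(-1) + 3*(1)*conj(-1)
  = (1) + (-1) + (-2) + (2) + (3) + (-3)
  = 0.
Dividing by |G| = 12 gives 0/12 = 0, matching the row-orthogonality relation <chi_4, chi_2> = [chi_4 = chi_2].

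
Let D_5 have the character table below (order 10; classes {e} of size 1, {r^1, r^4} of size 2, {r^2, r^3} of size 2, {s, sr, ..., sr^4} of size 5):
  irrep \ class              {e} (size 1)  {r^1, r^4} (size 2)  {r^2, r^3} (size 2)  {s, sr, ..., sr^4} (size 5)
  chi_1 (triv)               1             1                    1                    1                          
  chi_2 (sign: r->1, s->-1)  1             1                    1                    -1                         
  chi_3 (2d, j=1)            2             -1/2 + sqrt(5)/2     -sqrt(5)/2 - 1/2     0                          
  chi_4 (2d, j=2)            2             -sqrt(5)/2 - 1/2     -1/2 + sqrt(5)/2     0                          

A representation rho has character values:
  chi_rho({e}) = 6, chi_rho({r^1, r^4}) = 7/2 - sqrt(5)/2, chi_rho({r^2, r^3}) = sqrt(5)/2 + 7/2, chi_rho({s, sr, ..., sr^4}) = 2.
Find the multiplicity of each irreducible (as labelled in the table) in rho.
Multiplicities: chi_1: 3, chi_2: 1, chi_3: 0, chi_4: 1.

Use <chi_rho, chi> = (1/|G|) sum_C |C| * chi_rho(C) * conj(chi(C)) with |G| = 10 for each irreducible chi in the table:
  <chi_rho, chi_1> = (1/10)[1*(6)*conj(1) + 2*(7/2 - sqrt(5)/2)*conj(1) + 2*(sqrt(5)/2 + 7/2)*conj(1) + 5*(2)*conj(1)]
      = (1/10)[(6) + (7 - sqrt(5)) + (sqrt(5) + 7) + (10)] = 30/10 = 3
  <chi_rho, chi_2> = (1/10)[1*(6)*conj(1) + 2*(7/2 - sqrt(5)/2)*conj(1) + 2*(sqrt(5)/2 + 7/2)*conj(1) + 5*(2)*conj(-1)]
      = (1/10)[(6) + (7 - sqrt(5)) + (sqrt(5) + 7) + (-10)] = 10/10 = 1
  <chi_rho, chi_3> = (1/10)[1*(6)*conj(2) + 2*(7/2 - sqrt(5)/2)*conj(-1/2 + sqrt(5)/2) + 2*(sqrt(5)/2 + 7/2)*conj(-sqrt(5)/2 - 1/2) + 5*(2)*conj(0)]
      = (1/10)[(12) + (-6 + 4*sqrt(5)) + (-4*sqrt(5) - 6) + (0)] = 0/10 = 0
  <chi_rho, chi_4> = (1/10)[1*(6)*conj(2) + 2*(7/2 - sqrt(5)/2)*conj(-sqrt(5)/2 - 1/2) + 2*(sqrt(5)/2 + 7/2)*conj(-1/2 + sqrt(5)/2) + 5*(2)*conj(0)]
      = (1/10)[(12) + (-3*sqrt(5) - 1) + (-1 + 3*sqrt(5)) + (0)] = 10/10 = 1
Dimension check: dim(rho) = sum (mult * dim) = 3*1 + 1*1 + 0*2 + 1*2 = 6 = chi_rho(e) = 6.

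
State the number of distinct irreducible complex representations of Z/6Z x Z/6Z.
36

Reasoning: The number of irreducible complex representations of a finite group equals its number of conjugacy classes. Z/6Z x Z/6Z is abelian of order 36, so every element is its own conjugacy class: 36 classes, so Z/6Z x Z/6Z (order 36) has exactly 36 irreducible complex representations.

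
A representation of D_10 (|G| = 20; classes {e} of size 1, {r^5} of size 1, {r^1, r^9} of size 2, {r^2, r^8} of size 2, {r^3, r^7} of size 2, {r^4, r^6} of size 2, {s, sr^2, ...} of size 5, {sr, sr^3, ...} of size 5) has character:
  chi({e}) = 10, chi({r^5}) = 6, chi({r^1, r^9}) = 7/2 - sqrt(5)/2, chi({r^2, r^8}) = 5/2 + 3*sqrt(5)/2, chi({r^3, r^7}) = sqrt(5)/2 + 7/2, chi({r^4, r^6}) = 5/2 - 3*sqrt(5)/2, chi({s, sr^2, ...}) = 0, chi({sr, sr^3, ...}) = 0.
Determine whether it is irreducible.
Not irreducible (reducible): <chi, chi> = 13 > 1.

Reasoning: <chi, chi> = (1/|G|) sum_C |C| * |chi(C)|^2 = (1/20)[1*|10|^2 + 1*|6|^2 + 2*|7/2 - sqrt(5)/2|^2 + 2*|5/2 + 3*sqrt(5)/2|^2 + 2*|sqrt(5)/2 + 7/2|^2 + 2*|5/2 - 3*sqrt(5)/2|^2 + 5*|0|^2 + 5*|0|^2]
  = (1/20)[(100) + (36) + (27 - 7*sqrt(5)) + (15*sqrt(5) + 35) + (7*sqrt(5) + 27) + (35 - 15*sqrt(5)) + (0) + (0)] = 260/20 = 13.
A character is irreducible iff <chi, chi> = 1, so this representation is reducible.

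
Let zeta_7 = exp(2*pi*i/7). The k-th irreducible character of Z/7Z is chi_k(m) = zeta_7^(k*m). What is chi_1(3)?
chi_1(3) = zeta_7^3 = exp(6*I*pi/7)

Why: chi_1(3) = zeta_7^(1*3) = zeta_7^3. Since zeta_7^7 = 1, this equals zeta_7^3 = exp(2*pi*i*3/7) = exp(6*I*pi/7).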